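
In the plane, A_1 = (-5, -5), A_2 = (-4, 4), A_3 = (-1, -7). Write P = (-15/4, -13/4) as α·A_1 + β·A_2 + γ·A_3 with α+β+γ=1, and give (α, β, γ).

Signed area of the reference triangle: [A_1A_2A_3] = ½·((-5)·(4−(-7)) + (-4)·(-7−(-5)) + (-1)·(-5−4)) = ½·(-55 + 8 + 9) = -19.
[PA_2A_3] = ½·((-15/4)·(4−(-7)) + (-4)·(-7−(-13/4)) + (-1)·(-13/4−4)) = ½·(-165/4 + 15 + 29/4) = -19/2, so the A_1-coordinate is (-19/2)/(-19) = 1/2.
[A_1PA_3] = ½·((-5)·(-13/4−(-7)) + (-15/4)·(-7−(-5)) + (-1)·(-5−(-13/4))) = ½·(-75/4 + 15/2 + 7/4) = -19/4, so the A_2-coordinate is 1/4.
[A_1A_2P] = ½·((-5)·(4−(-13/4)) + (-4)·(-13/4−(-5)) + (-15/4)·(-5−4)) = ½·(-145/4 − 7 + 135/4) = -19/4, so the A_3-coordinate is 1/4.

(1/2, 1/4, 1/4)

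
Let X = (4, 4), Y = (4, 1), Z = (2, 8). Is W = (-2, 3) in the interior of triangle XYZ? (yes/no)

Barycentric coordinates of W: (-19/3, 13/3, 3).
The three coordinates are negative, positive, positive; a point is interior exactly when all three are positive.

no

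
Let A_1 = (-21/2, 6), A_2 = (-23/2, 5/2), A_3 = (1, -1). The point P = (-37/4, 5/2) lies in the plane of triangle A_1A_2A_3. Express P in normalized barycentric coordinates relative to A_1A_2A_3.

Signed area of the reference triangle: [A_1A_2A_3] = ½·((-21/2)·(5/2−(-1)) + (-23/2)·(-1−6) + 1·(6−(5/2))) = ½·(-147/4 + 161/2 + 7/2) = 189/8.
[PA_2A_3] = ½·((-37/4)·(5/2−(-1)) + (-23/2)·(-1−(5/2)) + 1·(5/2−(5/2))) = ½·(-259/8 + 161/4 + 0) = 63/16, so the A_1-coordinate is (63/16)/(189/8) = 1/6.
[A_1PA_3] = ½·((-21/2)·(5/2−(-1)) + (-37/4)·(-1−6) + 1·(6−(5/2))) = ½·(-147/4 + 259/4 + 7/2) = 63/4, so the A_2-coordinate is 2/3.
[A_1A_2P] = ½·((-21/2)·(5/2−(5/2)) + (-23/2)·(5/2−6) + (-37/4)·(6−(5/2))) = ½·(0 + 161/4 − 259/8) = 63/16, so the A_3-coordinate is 1/6.

(1/6, 2/3, 1/6)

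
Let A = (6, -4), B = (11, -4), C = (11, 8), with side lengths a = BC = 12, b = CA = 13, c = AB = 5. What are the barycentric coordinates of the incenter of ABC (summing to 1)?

(2/5, 13/30, 1/6)

The incenter has barycentric coordinates proportional to the opposite side lengths: (12 : 13 : 5).
Normalizing by 12+13+5 = 30 gives (2/5, 13/30, 1/6).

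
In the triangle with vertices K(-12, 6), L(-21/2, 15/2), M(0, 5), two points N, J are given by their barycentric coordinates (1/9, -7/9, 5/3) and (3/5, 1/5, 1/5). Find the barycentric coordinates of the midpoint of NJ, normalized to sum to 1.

(16/45, -13/45, 14/15)

Since both coordinate triples sum to 1, the midpoint's barycentrics are the componentwise average.
(1/9+3/5)/2 = 16/45; similarly -13/45 and 14/15.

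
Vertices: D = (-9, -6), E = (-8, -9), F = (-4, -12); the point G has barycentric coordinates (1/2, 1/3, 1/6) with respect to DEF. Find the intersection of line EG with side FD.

Line EG meets FD where the E-coordinate vanishes; zeroing G's E-weight and renormalizing leaves F, D-weights 1/6 : 1/2 → (1/4, 3/4).
So H = (1/4)·F + (3/4)·D = (-31/4, -15/2).

(-31/4, -15/2)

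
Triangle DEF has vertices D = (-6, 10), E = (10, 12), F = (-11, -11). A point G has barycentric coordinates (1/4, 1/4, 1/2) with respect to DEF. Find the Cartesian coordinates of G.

G = (1/4)·D + (1/4)·E + (1/2)·F.
x-coordinate: (1/4)·(-6) + (1/4)·10 + (1/2)·(-11) = -9/2.
y-coordinate: (1/4)·10 + (1/4)·12 + (1/2)·(-11) = 0.

(-9/2, 0)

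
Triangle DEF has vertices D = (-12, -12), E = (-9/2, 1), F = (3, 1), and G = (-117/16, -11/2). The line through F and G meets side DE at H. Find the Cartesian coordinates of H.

(-123/14, -45/7)

Barycentric coordinates of G with respect to DEF: (1/2, 3/8, 1/8).
On side DE the F-coordinate is zero; dropping G's F-weight 1/8 and renormalizing the remaining 1/2 : 3/8 gives weights 4/7, 3/7 on D, E.
H = (4/7)·(-12, -12) + (3/7)·(-9/2, 1) = (-123/14, -45/7).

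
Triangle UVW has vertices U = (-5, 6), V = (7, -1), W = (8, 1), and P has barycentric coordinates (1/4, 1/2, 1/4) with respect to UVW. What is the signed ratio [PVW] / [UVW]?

1/4

The signed ratio [PVW]/[UVW] equals the barycentric coordinate of P at vertex U, which is 1/4.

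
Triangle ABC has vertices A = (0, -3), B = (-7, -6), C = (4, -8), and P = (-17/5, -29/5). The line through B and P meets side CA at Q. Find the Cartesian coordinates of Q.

(2, -11/2)

Barycentric coordinates of P with respect to ABC: (1/5, 3/5, 1/5).
On side CA the B-coordinate is zero; dropping P's B-weight 3/5 and renormalizing the remaining 1/5 : 1/5 gives weights 1/2, 1/2 on C, A.
Q = (1/2)·(4, -8) + (1/2)·(0, -3) = (2, -11/2).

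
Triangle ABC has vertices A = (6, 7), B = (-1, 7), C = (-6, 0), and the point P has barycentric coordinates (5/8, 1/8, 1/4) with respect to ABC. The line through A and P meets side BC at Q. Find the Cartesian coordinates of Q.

Line AP meets BC where the A-coordinate vanishes; zeroing P's A-weight and renormalizing leaves B, C-weights 1/8 : 1/4 → (1/3, 2/3).
So Q = (1/3)·B + (2/3)·C = (-13/3, 7/3).

(-13/3, 7/3)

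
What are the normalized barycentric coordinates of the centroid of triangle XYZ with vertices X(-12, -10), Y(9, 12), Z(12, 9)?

The centroid is the average of the vertices, so each weight is 1/3.

(1/3, 1/3, 1/3)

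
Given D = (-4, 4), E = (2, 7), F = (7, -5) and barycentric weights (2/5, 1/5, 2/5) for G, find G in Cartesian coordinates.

(8/5, 1)

G = (2/5)·D + (1/5)·E + (2/5)·F.
x-coordinate: (2/5)·(-4) + (1/5)·2 + (2/5)·7 = 8/5.
y-coordinate: (2/5)·4 + (1/5)·7 + (2/5)·(-5) = 1.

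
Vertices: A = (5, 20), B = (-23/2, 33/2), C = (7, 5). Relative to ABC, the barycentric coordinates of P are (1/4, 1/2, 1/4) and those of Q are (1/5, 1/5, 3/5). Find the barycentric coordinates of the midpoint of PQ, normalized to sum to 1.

Since both coordinate triples sum to 1, the midpoint's barycentrics are the componentwise average.
(1/4+1/5)/2 = 9/40; similarly 7/20 and 17/40.

(9/40, 7/20, 17/40)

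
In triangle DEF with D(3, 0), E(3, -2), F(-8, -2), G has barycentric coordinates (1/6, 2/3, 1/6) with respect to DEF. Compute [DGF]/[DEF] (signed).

2/3

The signed ratio [DGF]/[DEF] equals the barycentric coordinate of G at vertex E, which is 2/3.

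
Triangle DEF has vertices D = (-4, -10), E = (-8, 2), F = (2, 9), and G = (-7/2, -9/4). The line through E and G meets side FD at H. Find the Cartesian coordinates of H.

Barycentric coordinates of G with respect to DEF: (1/2, 1/4, 1/4).
On side FD the E-coordinate is zero; dropping G's E-weight 1/4 and renormalizing the remaining 1/4 : 1/2 gives weights 1/3, 2/3 on F, D.
H = (1/3)·(2, 9) + (2/3)·(-4, -10) = (-2, -11/3).

(-2, -11/3)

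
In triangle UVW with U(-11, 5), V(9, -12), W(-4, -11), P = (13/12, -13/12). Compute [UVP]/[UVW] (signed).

[UVW] = ½·((-11)·(-12−(-11)) + 9·(-11−5) + (-4)·(5−(-12))) = ½·(11 − 144 − 68) = -201/2.
[UVP] = ½·((-11)·(-12−(-13/12)) + 9·(-13/12−5) + (13/12)·(5−(-12))) = ½·(1441/12 − 219/4 + 221/12) = 335/8, so the ratio is (335/8)/(-201/2) = -5/12.

-5/12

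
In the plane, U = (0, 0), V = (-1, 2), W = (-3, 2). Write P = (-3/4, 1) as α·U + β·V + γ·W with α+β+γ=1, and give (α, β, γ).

(1/2, 3/8, 1/8)

Signed area of the reference triangle: [UVW] = ½·(0·(2−2) + (-1)·(2−0) + (-3)·(0−2)) = ½·(0 − 2 + 6) = 2.
[PVW] = ½·((-3/4)·(2−2) + (-1)·(2−1) + (-3)·(1−2)) = ½·(0 − 1 + 3) = 1, so the U-coordinate is 1/2 = 1/2.
[UPW] = ½·(0·(1−2) + (-3/4)·(2−0) + (-3)·(0−1)) = ½·(0 − 3/2 + 3) = 3/4, so the V-coordinate is 3/8.
[UVP] = ½·(0·(2−1) + (-1)·(1−0) + (-3/4)·(0−2)) = ½·(0 − 1 + 3/2) = 1/4, so the W-coordinate is 1/8.
Check: 1/2 + 3/8 + 1/8 = 1.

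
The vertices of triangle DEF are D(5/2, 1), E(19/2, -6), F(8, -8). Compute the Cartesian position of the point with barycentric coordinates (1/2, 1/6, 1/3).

(11/2, -19/6)

G = (1/2)·D + (1/6)·E + (1/3)·F.
x-coordinate: (1/2)·(5/2) + (1/6)·(19/2) + (1/3)·8 = 11/2.
y-coordinate: (1/2)·1 + (1/6)·(-6) + (1/3)·(-8) = -19/6.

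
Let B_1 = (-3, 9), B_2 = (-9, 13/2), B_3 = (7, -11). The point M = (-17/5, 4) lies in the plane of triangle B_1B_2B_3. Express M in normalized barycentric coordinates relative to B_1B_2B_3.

(2/5, 2/5, 1/5)

Signed area of the reference triangle: [B_1B_2B_3] = ½·((-3)·(13/2−(-11)) + (-9)·(-11−9) + 7·(9−(13/2))) = ½·(-105/2 + 180 + 35/2) = 145/2.
[MB_2B_3] = ½·((-17/5)·(13/2−(-11)) + (-9)·(-11−4) + 7·(4−(13/2))) = ½·(-119/2 + 135 − 35/2) = 29, so the B_1-coordinate is 29/(145/2) = 2/5.
[B_1MB_3] = ½·((-3)·(4−(-11)) + (-17/5)·(-11−9) + 7·(9−4)) = ½·(-45 + 68 + 35) = 29, so the B_2-coordinate is 2/5.
[B_1B_2M] = ½·((-3)·(13/2−4) + (-9)·(4−9) + (-17/5)·(9−(13/2))) = ½·(-15/2 + 45 − 17/2) = 29/2, so the B_3-coordinate is 1/5.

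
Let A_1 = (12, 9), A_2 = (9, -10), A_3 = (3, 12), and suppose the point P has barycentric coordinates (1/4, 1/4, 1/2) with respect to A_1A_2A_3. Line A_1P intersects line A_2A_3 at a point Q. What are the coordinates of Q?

Line A_1P meets A_2A_3 where the A_1-coordinate vanishes; zeroing P's A_1-weight and renormalizing leaves A_2, A_3-weights 1/4 : 1/2 → (1/3, 2/3).
So Q = (1/3)·A_2 + (2/3)·A_3 = (5, 14/3).

(5, 14/3)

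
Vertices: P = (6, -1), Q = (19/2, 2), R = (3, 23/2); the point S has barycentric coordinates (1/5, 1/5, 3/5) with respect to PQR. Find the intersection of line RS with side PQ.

(31/4, 1/2)

Line RS meets PQ where the R-coordinate vanishes; zeroing S's R-weight and renormalizing leaves P, Q-weights 1/5 : 1/5 → (1/2, 1/2).
So T = (1/2)·P + (1/2)·Q = (31/4, 1/2).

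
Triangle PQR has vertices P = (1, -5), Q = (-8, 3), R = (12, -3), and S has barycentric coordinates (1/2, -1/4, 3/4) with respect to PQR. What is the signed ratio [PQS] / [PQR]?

3/4

The signed ratio [PQS]/[PQR] equals the barycentric coordinate of S at vertex R, which is 3/4.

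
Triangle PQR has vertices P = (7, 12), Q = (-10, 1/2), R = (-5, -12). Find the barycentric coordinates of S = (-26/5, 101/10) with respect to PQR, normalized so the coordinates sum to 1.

(2/5, 1, -2/5)

Signed area of the reference triangle: [PQR] = ½·(7·(1/2−(-12)) + (-10)·(-12−12) + (-5)·(12−(1/2))) = ½·(175/2 + 240 − 115/2) = 135.
[SQR] = ½·((-26/5)·(1/2−(-12)) + (-10)·(-12−(101/10)) + (-5)·(101/10−(1/2))) = ½·(-65 + 221 − 48) = 54, so the P-coordinate is 54/135 = 2/5.
[PSR] = ½·(7·(101/10−(-12)) + (-26/5)·(-12−12) + (-5)·(12−(101/10))) = ½·(1547/10 + 624/5 − 19/2) = 135, so the Q-coordinate is 1.
[PQS] = ½·(7·(1/2−(101/10)) + (-10)·(101/10−12) + (-26/5)·(12−(1/2))) = ½·(-336/5 + 19 − 299/5) = -54, so the R-coordinate is -2/5.
Check: 2/5 + 1 − 2/5 = 1.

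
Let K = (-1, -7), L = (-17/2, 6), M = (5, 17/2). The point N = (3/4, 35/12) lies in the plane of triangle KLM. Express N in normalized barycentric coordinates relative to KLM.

(1/3, 1/6, 1/2)

Signed area of the reference triangle: [KLM] = ½·((-1)·(6−(17/2)) + (-17/2)·(17/2−(-7)) + 5·(-7−6)) = ½·(5/2 − 527/4 − 65) = -777/8.
[NLM] = ½·((3/4)·(6−(17/2)) + (-17/2)·(17/2−(35/12)) + 5·(35/12−6)) = ½·(-15/8 − 1139/24 − 185/12) = -259/8, so the K-coordinate is (-259/8)/(-777/8) = 1/3.
[KNM] = ½·((-1)·(35/12−(17/2)) + (3/4)·(17/2−(-7)) + 5·(-7−(35/12))) = ½·(67/12 + 93/8 − 595/12) = -259/16, so the L-coordinate is 1/6.
[KLN] = ½·((-1)·(6−(35/12)) + (-17/2)·(35/12−(-7)) + (3/4)·(-7−6)) = ½·(-37/12 − 2023/24 − 39/4) = -777/16, so the M-coordinate is 1/2.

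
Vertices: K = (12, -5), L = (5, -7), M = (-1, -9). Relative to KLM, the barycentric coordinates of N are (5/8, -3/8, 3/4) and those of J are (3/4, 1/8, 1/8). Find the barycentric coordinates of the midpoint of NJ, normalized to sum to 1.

Since both coordinate triples sum to 1, the midpoint's barycentrics are the componentwise average.
(5/8+3/4)/2 = 11/16; similarly -1/8 and 7/16.

(11/16, -1/8, 7/16)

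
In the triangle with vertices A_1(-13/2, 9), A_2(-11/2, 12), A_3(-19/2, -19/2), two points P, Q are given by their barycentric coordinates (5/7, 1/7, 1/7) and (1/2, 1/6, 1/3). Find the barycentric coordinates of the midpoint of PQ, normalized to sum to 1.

Since both coordinate triples sum to 1, the midpoint's barycentrics are the componentwise average.
(5/7+1/2)/2 = 17/28; similarly 13/84 and 5/21.

(17/28, 13/84, 5/21)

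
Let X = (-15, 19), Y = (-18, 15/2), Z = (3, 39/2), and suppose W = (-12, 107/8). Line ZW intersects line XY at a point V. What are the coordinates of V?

Barycentric coordinates of W with respect to XYZ: (1/4, 1/2, 1/4).
On side XY the Z-coordinate is zero; dropping W's Z-weight 1/4 and renormalizing the remaining 1/4 : 1/2 gives weights 1/3, 2/3 on X, Y.
V = (1/3)·(-15, 19) + (2/3)·(-18, 15/2) = (-17, 34/3).

(-17, 34/3)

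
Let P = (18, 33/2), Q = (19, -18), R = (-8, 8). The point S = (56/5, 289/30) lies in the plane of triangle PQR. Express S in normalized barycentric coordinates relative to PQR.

(3/5, 2/15, 4/15)

Signed area of the reference triangle: [PQR] = ½·(18·(-18−8) + 19·(8−(33/2)) + (-8)·(33/2−(-18))) = ½·(-468 − 323/2 − 276) = -1811/4.
[SQR] = ½·((56/5)·(-18−8) + 19·(8−(289/30)) + (-8)·(289/30−(-18))) = ½·(-1456/5 − 931/30 − 3316/15) = -5433/20, so the P-coordinate is (-5433/20)/(-1811/4) = 3/5.
[PSR] = ½·(18·(289/30−8) + (56/5)·(8−(33/2)) + (-8)·(33/2−(289/30))) = ½·(147/5 − 476/5 − 824/15) = -1811/30, so the Q-coordinate is 2/15.
[PQS] = ½·(18·(-18−(289/30)) + 19·(289/30−(33/2)) + (56/5)·(33/2−(-18))) = ½·(-2487/5 − 1957/15 + 1932/5) = -1811/15, so the R-coordinate is 4/15.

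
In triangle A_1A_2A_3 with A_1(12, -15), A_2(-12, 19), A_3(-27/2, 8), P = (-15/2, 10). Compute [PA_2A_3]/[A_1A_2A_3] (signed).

[A_1A_2A_3] = ½·(12·(19−8) + (-12)·(8−(-15)) + (-27/2)·(-15−19)) = ½·(132 − 276 + 459) = 315/2.
[PA_2A_3] = ½·((-15/2)·(19−8) + (-12)·(8−10) + (-27/2)·(10−19)) = ½·(-165/2 + 24 + 243/2) = 63/2, so the ratio is (63/2)/(315/2) = 1/5.

1/5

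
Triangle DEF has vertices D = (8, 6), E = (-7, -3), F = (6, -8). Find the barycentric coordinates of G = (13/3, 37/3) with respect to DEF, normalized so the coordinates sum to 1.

(4/3, 1/3, -2/3)

Signed area of the reference triangle: [DEF] = ½·(8·(-3−(-8)) + (-7)·(-8−6) + 6·(6−(-3))) = ½·(40 + 98 + 54) = 96.
[GEF] = ½·((13/3)·(-3−(-8)) + (-7)·(-8−(37/3)) + 6·(37/3−(-3))) = ½·(65/3 + 427/3 + 92) = 128, so the D-coordinate is 128/96 = 4/3.
[DGF] = ½·(8·(37/3−(-8)) + (13/3)·(-8−6) + 6·(6−(37/3))) = ½·(488/3 − 182/3 − 38) = 32, so the E-coordinate is 1/3.
[DEG] = ½·(8·(-3−(37/3)) + (-7)·(37/3−6) + (13/3)·(6−(-3))) = ½·(-368/3 − 133/3 + 39) = -64, so the F-coordinate is -2/3.
Check: 4/3 + 1/3 − 2/3 = 1.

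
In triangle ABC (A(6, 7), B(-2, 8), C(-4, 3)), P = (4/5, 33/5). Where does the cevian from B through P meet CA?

Barycentric coordinates of P with respect to ABC: (2/5, 2/5, 1/5).
On side CA the B-coordinate is zero; dropping P's B-weight 2/5 and renormalizing the remaining 1/5 : 2/5 gives weights 1/3, 2/3 on C, A.
Q = (1/3)·(-4, 3) + (2/3)·(6, 7) = (8/3, 17/3).

(8/3, 17/3)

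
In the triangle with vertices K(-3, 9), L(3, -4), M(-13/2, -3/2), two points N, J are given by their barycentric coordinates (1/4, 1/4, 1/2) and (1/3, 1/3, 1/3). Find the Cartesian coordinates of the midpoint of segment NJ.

(-65/24, 5/6)

Barycentric coordinates of the midpoint are the average: (7/24, 7/24, 5/12).
Converting: (7/24)·K + (7/24)·L + (5/12)·M = (-65/24, 5/6).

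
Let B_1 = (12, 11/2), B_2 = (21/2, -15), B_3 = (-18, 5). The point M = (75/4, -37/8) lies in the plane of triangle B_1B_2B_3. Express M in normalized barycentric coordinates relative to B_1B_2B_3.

(3/4, 1/2, -1/4)

Signed area of the reference triangle: [B_1B_2B_3] = ½·(12·(-15−5) + (21/2)·(5−(11/2)) + (-18)·(11/2−(-15))) = ½·(-240 − 21/4 − 369) = -2457/8.
[MB_2B_3] = ½·((75/4)·(-15−5) + (21/2)·(5−(-37/8)) + (-18)·(-37/8−(-15))) = ½·(-375 + 1617/16 − 747/4) = -7371/32, so the B_1-coordinate is (-7371/32)/(-2457/8) = 3/4.
[B_1MB_3] = ½·(12·(-37/8−5) + (75/4)·(5−(11/2)) + (-18)·(11/2−(-37/8))) = ½·(-231/2 − 75/8 − 729/4) = -2457/16, so the B_2-coordinate is 1/2.
[B_1B_2M] = ½·(12·(-15−(-37/8)) + (21/2)·(-37/8−(11/2)) + (75/4)·(11/2−(-15))) = ½·(-249/2 − 1701/16 + 3075/8) = 2457/32, so the B_3-coordinate is -1/4.
Check: 3/4 + 1/2 − 1/4 = 1.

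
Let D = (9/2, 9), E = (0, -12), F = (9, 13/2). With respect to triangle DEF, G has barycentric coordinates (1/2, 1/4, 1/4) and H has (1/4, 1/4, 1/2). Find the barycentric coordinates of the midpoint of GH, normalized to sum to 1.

(3/8, 1/4, 3/8)

Since both coordinate triples sum to 1, the midpoint's barycentrics are the componentwise average.
(1/2+1/4)/2 = 3/8; similarly 1/4 and 3/8.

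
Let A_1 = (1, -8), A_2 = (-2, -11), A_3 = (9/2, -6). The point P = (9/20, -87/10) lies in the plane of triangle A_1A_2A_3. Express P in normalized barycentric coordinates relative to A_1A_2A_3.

Signed area of the reference triangle: [A_1A_2A_3] = ½·(1·(-11−(-6)) + (-2)·(-6−(-8)) + (9/2)·(-8−(-11))) = ½·(-5 − 4 + 27/2) = 9/4.
[PA_2A_3] = ½·((9/20)·(-11−(-6)) + (-2)·(-6−(-87/10)) + (9/2)·(-87/10−(-11))) = ½·(-9/4 − 27/5 + 207/20) = 27/20, so the A_1-coordinate is (27/20)/(9/4) = 3/5.
[A_1PA_3] = ½·(1·(-87/10−(-6)) + (9/20)·(-6−(-8)) + (9/2)·(-8−(-87/10))) = ½·(-27/10 + 9/10 + 63/20) = 27/40, so the A_2-coordinate is 3/10.
[A_1A_2P] = ½·(1·(-11−(-87/10)) + (-2)·(-87/10−(-8)) + (9/20)·(-8−(-11))) = ½·(-23/10 + 7/5 + 27/20) = 9/40, so the A_3-coordinate is 1/10.
Check: 3/5 + 3/10 + 1/10 = 1.

(3/5, 3/10, 1/10)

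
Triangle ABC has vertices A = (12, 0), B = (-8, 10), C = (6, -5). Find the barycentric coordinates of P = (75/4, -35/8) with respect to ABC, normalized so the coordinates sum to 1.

Signed area of the reference triangle: [ABC] = ½·(12·(10−(-5)) + (-8)·(-5−0) + 6·(0−10)) = ½·(180 + 40 − 60) = 80.
[PBC] = ½·((75/4)·(10−(-5)) + (-8)·(-5−(-35/8)) + 6·(-35/8−10)) = ½·(1125/4 + 5 − 345/4) = 100, so the A-coordinate is 100/80 = 5/4.
[APC] = ½·(12·(-35/8−(-5)) + (75/4)·(-5−0) + 6·(0−(-35/8))) = ½·(15/2 − 375/4 + 105/4) = -30, so the B-coordinate is -3/8.
[ABP] = ½·(12·(10−(-35/8)) + (-8)·(-35/8−0) + (75/4)·(0−10)) = ½·(345/2 + 35 − 375/2) = 10, so the C-coordinate is 1/8.
Check: 5/4 − 3/8 + 1/8 = 1.

(5/4, -3/8, 1/8)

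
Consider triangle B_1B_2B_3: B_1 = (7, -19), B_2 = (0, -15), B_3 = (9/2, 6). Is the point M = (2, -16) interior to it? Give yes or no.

yes

Barycentric coordinates of M: (31/110, 47/66, 1/165).
The three coordinates are positive, positive, positive; a point is interior exactly when all three are positive.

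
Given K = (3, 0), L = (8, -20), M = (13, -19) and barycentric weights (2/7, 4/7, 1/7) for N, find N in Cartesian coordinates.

N = (2/7)·K + (4/7)·L + (1/7)·M.
x-coordinate: (2/7)·3 + (4/7)·8 + (1/7)·13 = 51/7.
y-coordinate: (2/7)·0 + (4/7)·(-20) + (1/7)·(-19) = -99/7.

(51/7, -99/7)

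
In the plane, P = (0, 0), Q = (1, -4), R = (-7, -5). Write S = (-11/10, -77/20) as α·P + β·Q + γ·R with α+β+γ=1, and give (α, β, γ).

Signed area of the reference triangle: [PQR] = ½·(0·(-4−(-5)) + 1·(-5−0) + (-7)·(0−(-4))) = ½·(0 − 5 − 28) = -33/2.
[SQR] = ½·((-11/10)·(-4−(-5)) + 1·(-5−(-77/20)) + (-7)·(-77/20−(-4))) = ½·(-11/10 − 23/20 − 21/20) = -33/20, so the P-coordinate is (-33/20)/(-33/2) = 1/10.
[PSR] = ½·(0·(-77/20−(-5)) + (-11/10)·(-5−0) + (-7)·(0−(-77/20))) = ½·(0 + 11/2 − 539/20) = -429/40, so the Q-coordinate is 13/20.
[PQS] = ½·(0·(-4−(-77/20)) + 1·(-77/20−0) + (-11/10)·(0−(-4))) = ½·(0 − 77/20 − 22/5) = -33/8, so the R-coordinate is 1/4.

(1/10, 13/20, 1/4)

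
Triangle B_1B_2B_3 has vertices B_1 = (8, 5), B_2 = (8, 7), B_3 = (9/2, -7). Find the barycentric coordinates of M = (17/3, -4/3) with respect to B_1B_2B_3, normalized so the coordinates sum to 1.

Signed area of the reference triangle: [B_1B_2B_3] = ½·(8·(7−(-7)) + 8·(-7−5) + (9/2)·(5−7)) = ½·(112 − 96 − 9) = 7/2.
[MB_2B_3] = ½·((17/3)·(7−(-7)) + 8·(-7−(-4/3)) + (9/2)·(-4/3−7)) = ½·(238/3 − 136/3 − 75/2) = -7/4, so the B_1-coordinate is (-7/4)/(7/2) = -1/2.
[B_1MB_3] = ½·(8·(-4/3−(-7)) + (17/3)·(-7−5) + (9/2)·(5−(-4/3))) = ½·(136/3 − 68 + 57/2) = 35/12, so the B_2-coordinate is 5/6.
[B_1B_2M] = ½·(8·(7−(-4/3)) + 8·(-4/3−5) + (17/3)·(5−7)) = ½·(200/3 − 152/3 − 34/3) = 7/3, so the B_3-coordinate is 2/3.

(-1/2, 5/6, 2/3)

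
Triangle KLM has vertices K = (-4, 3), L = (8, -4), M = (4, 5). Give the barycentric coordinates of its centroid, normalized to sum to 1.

(1/3, 1/3, 1/3)

The centroid is the average of the vertices, so each weight is 1/3.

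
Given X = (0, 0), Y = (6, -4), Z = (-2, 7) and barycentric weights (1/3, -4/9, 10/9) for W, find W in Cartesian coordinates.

W = (1/3)·X + (-4/9)·Y + (10/9)·Z.
x-coordinate: (1/3)·0 + (-4/9)·6 + (10/9)·(-2) = -44/9.
y-coordinate: (1/3)·0 + (-4/9)·(-4) + (10/9)·7 = 86/9.

(-44/9, 86/9)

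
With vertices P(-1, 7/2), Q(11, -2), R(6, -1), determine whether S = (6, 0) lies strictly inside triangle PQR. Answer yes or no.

Barycentric coordinates of S: (10/31, 14/31, 7/31).
The three coordinates are positive, positive, positive; a point is interior exactly when all three are positive.

yes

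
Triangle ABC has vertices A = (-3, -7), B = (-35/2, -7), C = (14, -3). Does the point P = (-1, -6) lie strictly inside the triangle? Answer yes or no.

Barycentric coordinates of P: (69/116, 9/58, 1/4).
The three coordinates are positive, positive, positive; a point is interior exactly when all three are positive.

yes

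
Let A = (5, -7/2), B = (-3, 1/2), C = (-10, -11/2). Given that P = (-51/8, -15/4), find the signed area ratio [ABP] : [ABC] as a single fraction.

[ABC] = ½·(5·(1/2−(-11/2)) + (-3)·(-11/2−(-7/2)) + (-10)·(-7/2−(1/2))) = ½·(30 + 6 + 40) = 38.
[ABP] = ½·(5·(1/2−(-15/4)) + (-3)·(-15/4−(-7/2)) + (-51/8)·(-7/2−(1/2))) = ½·(85/4 + 3/4 + 51/2) = 95/4, so the ratio is (95/4)/38 = 5/8.

5/8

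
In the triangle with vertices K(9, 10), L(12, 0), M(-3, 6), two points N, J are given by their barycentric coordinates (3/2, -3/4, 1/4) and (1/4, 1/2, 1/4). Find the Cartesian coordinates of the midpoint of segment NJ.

(45/8, 41/4)

Barycentric coordinates of the midpoint are the average: (7/8, -1/8, 1/4).
Converting: (7/8)·K + (-1/8)·L + (1/4)·M = (45/8, 41/4).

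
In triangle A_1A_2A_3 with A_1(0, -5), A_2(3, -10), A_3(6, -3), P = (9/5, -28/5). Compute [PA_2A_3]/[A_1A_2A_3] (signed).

3/5

[A_1A_2A_3] = ½·(0·(-10−(-3)) + 3·(-3−(-5)) + 6·(-5−(-10))) = ½·(0 + 6 + 30) = 18.
[PA_2A_3] = ½·((9/5)·(-10−(-3)) + 3·(-3−(-28/5)) + 6·(-28/5−(-10))) = ½·(-63/5 + 39/5 + 132/5) = 54/5, so the ratio is (54/5)/18 = 3/5.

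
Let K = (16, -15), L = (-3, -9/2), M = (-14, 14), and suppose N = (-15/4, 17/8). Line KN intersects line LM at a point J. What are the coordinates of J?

(-31/3, 47/6)

Barycentric coordinates of N with respect to KLM: (1/4, 1/4, 1/2).
On side LM the K-coordinate is zero; dropping N's K-weight 1/4 and renormalizing the remaining 1/4 : 1/2 gives weights 1/3, 2/3 on L, M.
J = (1/3)·(-3, -9/2) + (2/3)·(-14, 14) = (-31/3, 47/6).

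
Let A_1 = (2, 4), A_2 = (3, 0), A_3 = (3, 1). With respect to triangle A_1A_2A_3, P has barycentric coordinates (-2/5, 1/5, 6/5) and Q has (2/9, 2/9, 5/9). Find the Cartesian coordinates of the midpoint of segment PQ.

(139/45, 47/90)

Barycentric coordinates of the midpoint are the average: (-4/45, 19/90, 79/90).
Converting: (-4/45)·A_1 + (19/90)·A_2 + (79/90)·A_3 = (139/45, 47/90).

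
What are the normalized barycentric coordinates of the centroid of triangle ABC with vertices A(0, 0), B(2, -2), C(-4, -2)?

(1/3, 1/3, 1/3)

The centroid is the average of the vertices, so each weight is 1/3.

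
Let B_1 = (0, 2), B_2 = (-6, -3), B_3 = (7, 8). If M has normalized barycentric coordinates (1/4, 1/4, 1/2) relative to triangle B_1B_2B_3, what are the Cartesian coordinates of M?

M = (1/4)·B_1 + (1/4)·B_2 + (1/2)·B_3.
x-coordinate: (1/4)·0 + (1/4)·(-6) + (1/2)·7 = 2.
y-coordinate: (1/4)·2 + (1/4)·(-3) + (1/2)·8 = 15/4.

(2, 15/4)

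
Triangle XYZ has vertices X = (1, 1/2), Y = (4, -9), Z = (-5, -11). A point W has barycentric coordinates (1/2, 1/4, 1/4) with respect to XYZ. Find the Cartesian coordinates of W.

W = (1/2)·X + (1/4)·Y + (1/4)·Z.
x-coordinate: (1/2)·1 + (1/4)·4 + (1/4)·(-5) = 1/4.
y-coordinate: (1/2)·(1/2) + (1/4)·(-9) + (1/4)·(-11) = -19/4.

(1/4, -19/4)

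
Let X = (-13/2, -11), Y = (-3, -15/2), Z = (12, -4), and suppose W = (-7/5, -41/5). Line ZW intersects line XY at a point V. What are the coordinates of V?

(-19/4, -37/4)

Barycentric coordinates of W with respect to XYZ: (2/5, 2/5, 1/5).
On side XY the Z-coordinate is zero; dropping W's Z-weight 1/5 and renormalizing the remaining 2/5 : 2/5 gives weights 1/2, 1/2 on X, Y.
V = (1/2)·(-13/2, -11) + (1/2)·(-3, -15/2) = (-19/4, -37/4).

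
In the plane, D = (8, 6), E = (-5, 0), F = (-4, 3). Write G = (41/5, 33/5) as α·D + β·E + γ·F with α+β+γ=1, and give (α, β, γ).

Signed area of the reference triangle: [DEF] = ½·(8·(0−3) + (-5)·(3−6) + (-4)·(6−0)) = ½·(-24 + 15 − 24) = -33/2.
[GEF] = ½·((41/5)·(0−3) + (-5)·(3−(33/5)) + (-4)·(33/5−0)) = ½·(-123/5 + 18 − 132/5) = -33/2, so the D-coordinate is (-33/2)/(-33/2) = 1.
[DGF] = ½·(8·(33/5−3) + (41/5)·(3−6) + (-4)·(6−(33/5))) = ½·(144/5 − 123/5 + 12/5) = 33/10, so the E-coordinate is -1/5.
[DEG] = ½·(8·(0−(33/5)) + (-5)·(33/5−6) + (41/5)·(6−0)) = ½·(-264/5 − 3 + 246/5) = -33/10, so the F-coordinate is 1/5.
Check: 1 − 1/5 + 1/5 = 1.

(1, -1/5, 1/5)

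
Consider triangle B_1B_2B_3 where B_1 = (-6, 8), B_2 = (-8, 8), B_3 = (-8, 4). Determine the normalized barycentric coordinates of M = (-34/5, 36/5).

Signed area of the reference triangle: [B_1B_2B_3] = ½·((-6)·(8−4) + (-8)·(4−8) + (-8)·(8−8)) = ½·(-24 + 32 + 0) = 4.
[MB_2B_3] = ½·((-34/5)·(8−4) + (-8)·(4−(36/5)) + (-8)·(36/5−8)) = ½·(-136/5 + 128/5 + 32/5) = 12/5, so the B_1-coordinate is (12/5)/4 = 3/5.
[B_1MB_3] = ½·((-6)·(36/5−4) + (-34/5)·(4−8) + (-8)·(8−(36/5))) = ½·(-96/5 + 136/5 − 32/5) = 4/5, so the B_2-coordinate is 1/5.
[B_1B_2M] = ½·((-6)·(8−(36/5)) + (-8)·(36/5−8) + (-34/5)·(8−8)) = ½·(-24/5 + 32/5 + 0) = 4/5, so the B_3-coordinate is 1/5.
Check: 3/5 + 1/5 + 1/5 = 1.

(3/5, 1/5, 1/5)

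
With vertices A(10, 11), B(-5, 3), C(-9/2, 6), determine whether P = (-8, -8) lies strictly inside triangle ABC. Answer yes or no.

Barycentric coordinates of P: (-7/82, 371/82, -141/41).
The three coordinates are negative, positive, negative; a point is interior exactly when all three are positive.

no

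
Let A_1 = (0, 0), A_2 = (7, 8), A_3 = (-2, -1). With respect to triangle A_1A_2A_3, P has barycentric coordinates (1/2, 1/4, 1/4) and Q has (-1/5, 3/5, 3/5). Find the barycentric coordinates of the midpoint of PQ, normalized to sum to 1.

(3/20, 17/40, 17/40)

Since both coordinate triples sum to 1, the midpoint's barycentrics are the componentwise average.
(1/2+-1/5)/2 = 3/20; similarly 17/40 and 17/40.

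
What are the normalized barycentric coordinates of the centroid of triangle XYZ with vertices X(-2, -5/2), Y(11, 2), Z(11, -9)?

(1/3, 1/3, 1/3)

The centroid is the average of the vertices, so each weight is 1/3.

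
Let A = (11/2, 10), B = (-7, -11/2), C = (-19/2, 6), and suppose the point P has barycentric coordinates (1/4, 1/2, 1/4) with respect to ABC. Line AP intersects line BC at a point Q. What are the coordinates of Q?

(-47/6, -5/3)

Line AP meets BC where the A-coordinate vanishes; zeroing P's A-weight and renormalizing leaves B, C-weights 1/2 : 1/4 → (2/3, 1/3).
So Q = (2/3)·B + (1/3)·C = (-47/6, -5/3).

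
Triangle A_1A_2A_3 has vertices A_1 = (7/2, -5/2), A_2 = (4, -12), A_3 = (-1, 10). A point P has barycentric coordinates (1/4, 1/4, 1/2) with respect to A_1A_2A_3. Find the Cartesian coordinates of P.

(11/8, 11/8)

P = (1/4)·A_1 + (1/4)·A_2 + (1/2)·A_3.
x-coordinate: (1/4)·(7/2) + (1/4)·4 + (1/2)·(-1) = 11/8.
y-coordinate: (1/4)·(-5/2) + (1/4)·(-12) + (1/2)·10 = 11/8.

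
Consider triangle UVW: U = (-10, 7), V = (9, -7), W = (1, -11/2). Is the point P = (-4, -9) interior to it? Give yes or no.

Barycentric coordinates of P: (-71/167, -202/167, 440/167).
The three coordinates are negative, negative, positive; a point is interior exactly when all three are positive.

no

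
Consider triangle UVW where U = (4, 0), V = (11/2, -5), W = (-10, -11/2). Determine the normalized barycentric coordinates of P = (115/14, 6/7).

Signed area of the reference triangle: [UVW] = ½·(4·(-5−(-11/2)) + (11/2)·(-11/2−0) + (-10)·(0−(-5))) = ½·(2 − 121/4 − 50) = -313/8.
[PVW] = ½·((115/14)·(-5−(-11/2)) + (11/2)·(-11/2−(6/7)) + (-10)·(6/7−(-5))) = ½·(115/28 − 979/28 − 410/7) = -313/7, so the U-coordinate is (-313/7)/(-313/8) = 8/7.
[UPW] = ½·(4·(6/7−(-11/2)) + (115/14)·(-11/2−0) + (-10)·(0−(6/7))) = ½·(178/7 − 1265/28 + 60/7) = -313/56, so the V-coordinate is 1/7.
[UVP] = ½·(4·(-5−(6/7)) + (11/2)·(6/7−0) + (115/14)·(0−(-5))) = ½·(-164/7 + 33/7 + 575/14) = 313/28, so the W-coordinate is -2/7.

(8/7, 1/7, -2/7)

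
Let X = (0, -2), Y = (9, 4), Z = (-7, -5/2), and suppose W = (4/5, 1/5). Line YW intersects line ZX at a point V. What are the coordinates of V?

Barycentric coordinates of W with respect to XYZ: (1/5, 2/5, 2/5).
On side ZX the Y-coordinate is zero; dropping W's Y-weight 2/5 and renormalizing the remaining 2/5 : 1/5 gives weights 2/3, 1/3 on Z, X.
V = (2/3)·(-7, -5/2) + (1/3)·(0, -2) = (-14/3, -7/3).

(-14/3, -7/3)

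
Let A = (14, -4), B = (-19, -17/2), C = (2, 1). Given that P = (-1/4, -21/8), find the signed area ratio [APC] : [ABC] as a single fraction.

1/4

[ABC] = ½·(14·(-17/2−1) + (-19)·(1−(-4)) + 2·(-4−(-17/2))) = ½·(-133 − 95 + 9) = -219/2.
[APC] = ½·(14·(-21/8−1) + (-1/4)·(1−(-4)) + 2·(-4−(-21/8))) = ½·(-203/4 − 5/4 − 11/4) = -219/8, so the ratio is (-219/8)/(-219/2) = 1/4.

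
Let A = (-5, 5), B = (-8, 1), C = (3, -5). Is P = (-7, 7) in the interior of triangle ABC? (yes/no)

no

Barycentric coordinates of P: (36/31, 2/31, -7/31).
The three coordinates are positive, positive, negative; a point is interior exactly when all three are positive.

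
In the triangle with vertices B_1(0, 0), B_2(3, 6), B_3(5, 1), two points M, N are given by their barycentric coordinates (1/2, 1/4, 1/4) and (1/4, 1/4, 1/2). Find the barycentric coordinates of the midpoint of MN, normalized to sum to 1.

Since both coordinate triples sum to 1, the midpoint's barycentrics are the componentwise average.
(1/2+1/4)/2 = 3/8; similarly 1/4 and 3/8.

(3/8, 1/4, 3/8)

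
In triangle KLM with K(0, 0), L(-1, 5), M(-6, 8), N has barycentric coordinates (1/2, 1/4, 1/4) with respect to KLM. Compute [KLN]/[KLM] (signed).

1/4

The signed ratio [KLN]/[KLM] equals the barycentric coordinate of N at vertex M, which is 1/4.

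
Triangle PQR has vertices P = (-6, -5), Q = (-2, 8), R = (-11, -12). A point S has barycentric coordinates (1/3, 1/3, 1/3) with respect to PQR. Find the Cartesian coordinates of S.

(-19/3, -3)

S = (1/3)·P + (1/3)·Q + (1/3)·R.
x-coordinate: (1/3)·(-6) + (1/3)·(-2) + (1/3)·(-11) = -19/3.
y-coordinate: (1/3)·(-5) + (1/3)·8 + (1/3)·(-12) = -3.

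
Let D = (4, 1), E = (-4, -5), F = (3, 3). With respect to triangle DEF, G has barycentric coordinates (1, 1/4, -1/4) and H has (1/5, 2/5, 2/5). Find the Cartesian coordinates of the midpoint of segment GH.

(53/40, -4/5)

Barycentric coordinates of the midpoint are the average: (3/5, 13/40, 3/40).
Converting: (3/5)·D + (13/40)·E + (3/40)·F = (53/40, -4/5).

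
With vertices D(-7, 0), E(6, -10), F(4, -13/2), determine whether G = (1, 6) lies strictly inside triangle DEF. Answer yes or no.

no

Barycentric coordinates of G: (-29/51, -236/51, 316/51).
The three coordinates are negative, negative, positive; a point is interior exactly when all three are positive.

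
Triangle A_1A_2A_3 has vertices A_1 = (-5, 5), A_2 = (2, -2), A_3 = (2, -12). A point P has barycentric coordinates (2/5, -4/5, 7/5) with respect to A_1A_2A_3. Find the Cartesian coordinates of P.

(-4/5, -66/5)

P = (2/5)·A_1 + (-4/5)·A_2 + (7/5)·A_3.
x-coordinate: (2/5)·(-5) + (-4/5)·2 + (7/5)·2 = -4/5.
y-coordinate: (2/5)·5 + (-4/5)·(-2) + (7/5)·(-12) = -66/5.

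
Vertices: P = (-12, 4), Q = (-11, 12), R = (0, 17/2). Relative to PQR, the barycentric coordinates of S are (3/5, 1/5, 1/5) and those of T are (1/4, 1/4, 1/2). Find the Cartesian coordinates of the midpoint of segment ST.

(-303/40, 59/8)

Barycentric coordinates of the midpoint are the average: (17/40, 9/40, 7/20).
Converting: (17/40)·P + (9/40)·Q + (7/20)·R = (-303/40, 59/8).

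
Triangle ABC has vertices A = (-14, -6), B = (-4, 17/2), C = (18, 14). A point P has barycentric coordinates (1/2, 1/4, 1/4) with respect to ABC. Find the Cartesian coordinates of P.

P = (1/2)·A + (1/4)·B + (1/4)·C.
x-coordinate: (1/2)·(-14) + (1/4)·(-4) + (1/4)·18 = -7/2.
y-coordinate: (1/2)·(-6) + (1/4)·(17/2) + (1/4)·14 = 21/8.

(-7/2, 21/8)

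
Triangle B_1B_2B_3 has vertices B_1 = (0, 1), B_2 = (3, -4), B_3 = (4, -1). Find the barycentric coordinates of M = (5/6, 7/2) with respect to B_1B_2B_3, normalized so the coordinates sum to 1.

Signed area of the reference triangle: [B_1B_2B_3] = ½·(0·(-4−(-1)) + 3·(-1−1) + 4·(1−(-4))) = ½·(0 − 6 + 20) = 7.
[MB_2B_3] = ½·((5/6)·(-4−(-1)) + 3·(-1−(7/2)) + 4·(7/2−(-4))) = ½·(-5/2 − 27/2 + 30) = 7, so the B_1-coordinate is 7/7 = 1.
[B_1MB_3] = ½·(0·(7/2−(-1)) + (5/6)·(-1−1) + 4·(1−(7/2))) = ½·(0 − 5/3 − 10) = -35/6, so the B_2-coordinate is -5/6.
[B_1B_2M] = ½·(0·(-4−(7/2)) + 3·(7/2−1) + (5/6)·(1−(-4))) = ½·(0 + 15/2 + 25/6) = 35/6, so the B_3-coordinate is 5/6.

(1, -5/6, 5/6)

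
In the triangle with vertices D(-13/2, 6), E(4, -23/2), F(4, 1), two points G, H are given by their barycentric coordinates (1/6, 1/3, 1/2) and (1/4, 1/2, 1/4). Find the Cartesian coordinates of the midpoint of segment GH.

(29/16, -19/6)

Barycentric coordinates of the midpoint are the average: (5/24, 5/12, 3/8).
Converting: (5/24)·D + (5/12)·E + (3/8)·F = (29/16, -19/6).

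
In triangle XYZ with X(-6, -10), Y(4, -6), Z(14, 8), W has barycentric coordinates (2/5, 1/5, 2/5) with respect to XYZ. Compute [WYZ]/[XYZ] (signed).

The signed ratio [WYZ]/[XYZ] equals the barycentric coordinate of W at vertex X, which is 2/5.

2/5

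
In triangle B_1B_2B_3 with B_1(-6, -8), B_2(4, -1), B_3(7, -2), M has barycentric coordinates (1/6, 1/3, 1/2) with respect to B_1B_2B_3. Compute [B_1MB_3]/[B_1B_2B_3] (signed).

1/3

The signed ratio [B_1MB_3]/[B_1B_2B_3] equals the barycentric coordinate of M at vertex B_2, which is 1/3.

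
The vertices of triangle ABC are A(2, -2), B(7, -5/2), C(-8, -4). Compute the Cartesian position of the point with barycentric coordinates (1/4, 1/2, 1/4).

P = (1/4)·A + (1/2)·B + (1/4)·C.
x-coordinate: (1/4)·2 + (1/2)·7 + (1/4)·(-8) = 2.
y-coordinate: (1/4)·(-2) + (1/2)·(-5/2) + (1/4)·(-4) = -11/4.

(2, -11/4)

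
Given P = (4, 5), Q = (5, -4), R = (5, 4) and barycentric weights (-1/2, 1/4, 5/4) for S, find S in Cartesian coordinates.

S = (-1/2)·P + (1/4)·Q + (5/4)·R.
x-coordinate: (-1/2)·4 + (1/4)·5 + (5/4)·5 = 11/2.
y-coordinate: (-1/2)·5 + (1/4)·(-4) + (5/4)·4 = 3/2.

(11/2, 3/2)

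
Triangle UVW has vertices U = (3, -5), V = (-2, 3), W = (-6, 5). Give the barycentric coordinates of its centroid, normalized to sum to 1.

The centroid is the average of the vertices, so each weight is 1/3.

(1/3, 1/3, 1/3)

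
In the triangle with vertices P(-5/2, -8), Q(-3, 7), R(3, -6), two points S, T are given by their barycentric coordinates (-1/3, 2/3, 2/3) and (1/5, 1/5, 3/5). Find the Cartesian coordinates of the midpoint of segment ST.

(23/30, -7/30)

Barycentric coordinates of the midpoint are the average: (-1/15, 13/30, 19/30).
Converting: (-1/15)·P + (13/30)·Q + (19/30)·R = (23/30, -7/30).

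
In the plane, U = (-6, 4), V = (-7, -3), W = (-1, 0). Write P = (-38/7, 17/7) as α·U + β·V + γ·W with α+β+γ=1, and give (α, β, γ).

(5/7, 1/7, 1/7)

Signed area of the reference triangle: [UVW] = ½·((-6)·(-3−0) + (-7)·(0−4) + (-1)·(4−(-3))) = ½·(18 + 28 − 7) = 39/2.
[PVW] = ½·((-38/7)·(-3−0) + (-7)·(0−(17/7)) + (-1)·(17/7−(-3))) = ½·(114/7 + 17 − 38/7) = 195/14, so the U-coordinate is (195/14)/(39/2) = 5/7.
[UPW] = ½·((-6)·(17/7−0) + (-38/7)·(0−4) + (-1)·(4−(17/7))) = ½·(-102/7 + 152/7 − 11/7) = 39/14, so the V-coordinate is 1/7.
[UVP] = ½·((-6)·(-3−(17/7)) + (-7)·(17/7−4) + (-38/7)·(4−(-3))) = ½·(228/7 + 11 − 38) = 39/14, so the W-coordinate is 1/7.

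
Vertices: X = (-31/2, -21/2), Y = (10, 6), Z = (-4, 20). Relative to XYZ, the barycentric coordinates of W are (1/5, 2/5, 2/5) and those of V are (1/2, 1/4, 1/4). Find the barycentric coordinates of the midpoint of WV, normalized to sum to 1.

(7/20, 13/40, 13/40)

Since both coordinate triples sum to 1, the midpoint's barycentrics are the componentwise average.
(1/5+1/2)/2 = 7/20; similarly 13/40 and 13/40.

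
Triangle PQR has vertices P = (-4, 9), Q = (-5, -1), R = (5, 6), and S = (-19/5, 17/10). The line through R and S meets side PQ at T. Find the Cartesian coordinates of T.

(-43/9, 11/9)

Barycentric coordinates of S with respect to PQR: (1/5, 7/10, 1/10).
On side PQ the R-coordinate is zero; dropping S's R-weight 1/10 and renormalizing the remaining 1/5 : 7/10 gives weights 2/9, 7/9 on P, Q.
T = (2/9)·(-4, 9) + (7/9)·(-5, -1) = (-43/9, 11/9).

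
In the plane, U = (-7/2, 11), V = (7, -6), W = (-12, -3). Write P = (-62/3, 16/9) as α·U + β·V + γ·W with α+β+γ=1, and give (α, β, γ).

(2/9, -5/9, 4/3)

Signed area of the reference triangle: [UVW] = ½·((-7/2)·(-6−(-3)) + 7·(-3−11) + (-12)·(11−(-6))) = ½·(21/2 − 98 − 204) = -583/4.
[PVW] = ½·((-62/3)·(-6−(-3)) + 7·(-3−(16/9)) + (-12)·(16/9−(-6))) = ½·(62 − 301/9 − 280/3) = -583/18, so the U-coordinate is (-583/18)/(-583/4) = 2/9.
[UPW] = ½·((-7/2)·(16/9−(-3)) + (-62/3)·(-3−11) + (-12)·(11−(16/9))) = ½·(-301/18 + 868/3 − 332/3) = 2915/36, so the V-coordinate is -5/9.
[UVP] = ½·((-7/2)·(-6−(16/9)) + 7·(16/9−11) + (-62/3)·(11−(-6))) = ½·(245/9 − 581/9 − 1054/3) = -583/3, so the W-coordinate is 4/3.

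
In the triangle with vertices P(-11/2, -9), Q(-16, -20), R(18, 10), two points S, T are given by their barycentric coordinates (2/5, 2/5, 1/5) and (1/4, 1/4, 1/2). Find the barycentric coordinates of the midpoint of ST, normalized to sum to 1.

Since both coordinate triples sum to 1, the midpoint's barycentrics are the componentwise average.
(2/5+1/4)/2 = 13/40; similarly 13/40 and 7/20.

(13/40, 13/40, 7/20)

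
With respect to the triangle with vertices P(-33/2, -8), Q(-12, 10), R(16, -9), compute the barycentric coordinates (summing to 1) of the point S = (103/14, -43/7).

(1/7, 1/7, 5/7)

Signed area of the reference triangle: [PQR] = ½·((-33/2)·(10−(-9)) + (-12)·(-9−(-8)) + 16·(-8−10)) = ½·(-627/2 + 12 − 288) = -1179/4.
[SQR] = ½·((103/14)·(10−(-9)) + (-12)·(-9−(-43/7)) + 16·(-43/7−10)) = ½·(1957/14 + 240/7 − 1808/7) = -1179/28, so the P-coordinate is (-1179/28)/(-1179/4) = 1/7.
[PSR] = ½·((-33/2)·(-43/7−(-9)) + (103/14)·(-9−(-8)) + 16·(-8−(-43/7))) = ½·(-330/7 − 103/14 − 208/7) = -1179/28, so the Q-coordinate is 1/7.
[PQS] = ½·((-33/2)·(10−(-43/7)) + (-12)·(-43/7−(-8)) + (103/14)·(-8−10)) = ½·(-3729/14 − 156/7 − 927/7) = -5895/28, so the R-coordinate is 5/7.
Check: 1/7 + 1/7 + 5/7 = 1.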